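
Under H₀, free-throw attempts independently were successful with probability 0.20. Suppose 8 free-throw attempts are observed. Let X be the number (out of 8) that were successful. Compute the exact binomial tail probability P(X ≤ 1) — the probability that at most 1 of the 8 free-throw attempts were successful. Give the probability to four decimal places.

X is binomial with n = 8 and p = 0.20.
P(X ≤ 1) = C(8,0)·0.20^0·0.80^8 + C(8,1)·0.20^1·0.80^7.
= 0.167772 + 0.335544 = 0.5033.

P = 0.5033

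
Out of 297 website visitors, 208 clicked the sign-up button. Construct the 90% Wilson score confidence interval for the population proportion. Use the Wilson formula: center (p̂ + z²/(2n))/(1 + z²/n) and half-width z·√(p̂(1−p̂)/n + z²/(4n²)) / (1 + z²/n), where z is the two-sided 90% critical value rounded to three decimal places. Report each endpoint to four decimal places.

(0.6550, 0.7421)

p̂ = 208/297 = 0.70034; z = 1.645, so z² = 2.706025.
Denominator 1 + z²/n = 1 + 2.706025/297 = 1.009111.
Center = (0.70034 + 0.004556)/1.009111 = 0.69853.
Radicand: p̂(1−p̂)/n + z²/(4n²) = 0.000706617 + 0.000007669 = 0.000714286.
Half-width = z·√(radicand)/denom = 1.645·0.026726/1.009111 = 0.04357.
So the interval runs from 0.6550 to 0.7421.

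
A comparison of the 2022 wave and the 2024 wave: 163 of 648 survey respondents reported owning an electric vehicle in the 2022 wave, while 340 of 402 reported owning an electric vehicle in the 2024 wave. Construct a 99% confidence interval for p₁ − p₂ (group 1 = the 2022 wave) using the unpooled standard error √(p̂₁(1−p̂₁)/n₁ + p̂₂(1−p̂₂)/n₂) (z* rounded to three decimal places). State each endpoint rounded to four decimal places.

(-0.6581, -0.5303)

p̂₁ = 163/648 = 0.25154, p̂₂ = 340/402 = 0.84577; p̂₁ − p̂₂ = -0.59423.
Unpooled SE = √(p̂₁(1−p̂₁)/n₁ + p̂₂(1−p̂₂)/n₂) = √(0.000290539 + 0.000324483) = 0.024800.
The 99% critical value is z* = 2.576. Margin = 2.576·0.024800 = 0.06388.
So the interval runs from -0.6581 to -0.5303.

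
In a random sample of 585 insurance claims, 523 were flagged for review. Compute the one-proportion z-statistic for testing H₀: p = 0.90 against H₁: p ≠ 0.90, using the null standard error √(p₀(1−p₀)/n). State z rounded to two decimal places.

p̂ = 523/585 = 0.89402.
SE₀ = √(0.90·0.10/585) = 0.012403.
Test statistic: z = -0.00598/0.012403 = -0.48.

z = -0.48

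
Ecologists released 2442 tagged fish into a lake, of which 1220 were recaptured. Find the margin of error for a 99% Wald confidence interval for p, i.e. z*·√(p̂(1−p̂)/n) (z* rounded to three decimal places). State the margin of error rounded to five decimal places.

ME = 0.02606

The sample proportion is 1220/2442 = 0.49959.
SE = √(p̂(1−p̂)/n) = √(0.250000/2442) = 0.010118.
z* = 2.576 at the 99% level.
ME = 2.576·0.010118 = 0.02606.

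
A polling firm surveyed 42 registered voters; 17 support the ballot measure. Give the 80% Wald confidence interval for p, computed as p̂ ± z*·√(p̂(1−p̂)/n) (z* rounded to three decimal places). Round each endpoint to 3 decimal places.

With x = 17 successes in n = 42, p̂ = 0.40476.
Standard error of p̂: √(0.240930/42) = √0.005736422 = 0.075739.
z* = 1.282 at the 80% level.
Margin of error: 1.282 × 0.075739 = 0.09710.
CI: 0.40476 ± 0.09710 = (0.308, 0.502).

(0.308, 0.502)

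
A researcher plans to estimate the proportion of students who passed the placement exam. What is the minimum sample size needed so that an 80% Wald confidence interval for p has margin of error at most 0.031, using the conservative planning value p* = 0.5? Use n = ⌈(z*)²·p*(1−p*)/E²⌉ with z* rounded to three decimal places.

z* = 1.282 at the 80% level.
p*(1−p*) = 0.2500.
(z*)²·p*(1−p*)/E² = 1.643524·0.2500/0.000961 = 427.556.
Rounding up, n = 428.

n = 428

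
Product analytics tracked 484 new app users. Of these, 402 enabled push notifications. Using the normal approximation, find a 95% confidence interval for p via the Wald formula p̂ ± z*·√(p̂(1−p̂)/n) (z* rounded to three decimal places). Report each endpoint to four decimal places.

(0.7972, 0.8640)

With x = 402 successes in n = 484, p̂ = 0.83058.
SE(p̂) = √(0.83058·0.16942/484) = 0.017051.
The 95% critical value is z* = 1.960.
Margin = 1.960·0.017051 = 0.03342.
So the interval runs from 0.7972 to 0.8640.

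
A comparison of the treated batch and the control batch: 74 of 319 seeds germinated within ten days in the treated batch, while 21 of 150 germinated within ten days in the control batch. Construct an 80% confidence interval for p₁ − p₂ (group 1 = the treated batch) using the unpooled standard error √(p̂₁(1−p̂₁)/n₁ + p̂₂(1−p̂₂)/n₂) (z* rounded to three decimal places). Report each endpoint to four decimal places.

(0.0447, 0.1393)

p̂₁ = 0.23197, p̂₂ = 0.14000, so the observed difference is 0.09197.
Unpooled SE = √(p̂₁(1−p̂₁)/n₁ + p̂₂(1−p̂₂)/n₂) = √(0.000558503 + 0.000802667) = 0.036894.
For 80% confidence, z* = 1.282. Margin = 1.282·0.036894 = 0.04730.
Interval: 0.09197 ± 0.04730 → (0.0447, 0.1393).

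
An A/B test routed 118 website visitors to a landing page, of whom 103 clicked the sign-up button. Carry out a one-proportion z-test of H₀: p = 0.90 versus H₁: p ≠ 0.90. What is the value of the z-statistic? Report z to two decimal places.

The sample proportion is 103/118 = 0.87288.
Under H₀, SE = √(p₀(1−p₀)/n) = √(0.90·0.10/118) = √0.000762712 = 0.027617.
Test statistic: z = -0.02712/0.027617 = -0.98.

z = -0.98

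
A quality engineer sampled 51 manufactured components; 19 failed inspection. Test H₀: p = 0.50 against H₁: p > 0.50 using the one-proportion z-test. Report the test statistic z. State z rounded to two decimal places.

The sample proportion is 19/51 = 0.37255.
Under H₀, SE = √(p₀(1−p₀)/n) = √(0.50·0.50/51) = √0.004901961 = 0.070014.
Test statistic: z = -0.12745/0.070014 = -1.82.

z = -1.82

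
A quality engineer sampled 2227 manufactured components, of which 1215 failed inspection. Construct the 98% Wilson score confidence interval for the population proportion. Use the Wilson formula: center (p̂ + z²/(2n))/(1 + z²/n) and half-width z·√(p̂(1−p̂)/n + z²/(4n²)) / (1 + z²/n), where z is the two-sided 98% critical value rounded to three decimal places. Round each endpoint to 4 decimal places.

Here p̂ = 1215/2227 = 0.54558 and z = 2.326 (z² = 5.410276).
Denominator 1 + z²/n = 1 + 5.410276/2227 = 1.002429.
Center = (0.54558 + 0.001215)/1.002429 = 0.54547.
Radicand: p̂(1−p̂)/n + z²/(4n²) = 0.000111326 + 0.000000273 = 0.000111599.
Half-width = 2.326·√0.000111599/1.002429 = 0.02451.
CI: 0.54547 ± 0.02451 = (0.5210, 0.5700).

(0.5210, 0.5700)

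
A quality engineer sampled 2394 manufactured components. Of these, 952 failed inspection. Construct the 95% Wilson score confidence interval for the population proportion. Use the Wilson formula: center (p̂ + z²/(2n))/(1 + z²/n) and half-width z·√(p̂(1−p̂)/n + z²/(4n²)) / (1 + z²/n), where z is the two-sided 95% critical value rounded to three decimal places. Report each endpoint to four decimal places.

(0.3782, 0.4174)

p̂ = 952/2394 = 0.39766; z = 1.960, so z² = 3.841600.
1 + z²/n = 1.001605.
Adjusted center: (0.39766 + z²/(2n))/1.001605 = 0.39782.
Radicand: p̂(1−p̂)/n + z²/(4n²) = 0.000100053 + 0.000000168 = 0.000100221.
Half-width = z·√(radicand)/denom = 1.960·0.010011/1.001605 = 0.01959.
CI: 0.39782 ± 0.01959 = (0.3782, 0.4174).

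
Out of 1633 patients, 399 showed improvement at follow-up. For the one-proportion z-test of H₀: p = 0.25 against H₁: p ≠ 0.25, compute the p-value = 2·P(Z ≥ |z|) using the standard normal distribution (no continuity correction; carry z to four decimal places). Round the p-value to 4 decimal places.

p̂ = 399/1633 = 0.24434.
Under H₀, SE = √(p₀(1−p₀)/n) = √(0.25·0.75/1633) = √0.000114819 = 0.010715.
z = (p̂ − p₀)/SE = (399/1633 − 0.25)/0.010715 ≈ -0.5286.
p-value = 2·P(Z ≥ |z|) with z = -0.5286 → 0.5971.

p-value = 0.5971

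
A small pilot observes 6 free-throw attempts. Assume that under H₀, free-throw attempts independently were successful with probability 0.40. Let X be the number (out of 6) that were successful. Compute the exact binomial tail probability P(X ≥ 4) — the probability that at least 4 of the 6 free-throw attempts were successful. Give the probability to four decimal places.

P = 0.1792

X ~ Binomial(n=6, p=0.40).
P(X ≥ 4) = C(6,4)·0.40^4·0.60^2 + C(6,5)·0.40^5·0.60^1 + C(6,6)·0.40^6·0.60^0.
= 0.138240 + 0.036864 + 0.004096 = 0.1792.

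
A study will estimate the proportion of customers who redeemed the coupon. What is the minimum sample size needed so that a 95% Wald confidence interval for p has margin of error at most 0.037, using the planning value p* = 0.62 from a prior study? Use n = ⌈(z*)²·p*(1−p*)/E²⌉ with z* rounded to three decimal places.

n = 662

For 95% confidence, z* = 1.960.
p*(1−p*) = 0.2356.
(z*)²·p*(1−p*)/E² = 3.841600·0.2356/0.001369 = 661.126.
Rounding up, n = 662.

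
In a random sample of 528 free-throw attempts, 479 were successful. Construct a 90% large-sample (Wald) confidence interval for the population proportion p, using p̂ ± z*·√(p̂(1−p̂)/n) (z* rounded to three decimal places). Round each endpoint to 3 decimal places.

p̂ = 479/528 = 0.90720.
Standard error of p̂: √(0.084191/528) = √0.000159452 = 0.012627.
For 90% confidence, z* = 1.645.
Margin = 1.645·0.012627 = 0.02077.
So the interval runs from 0.886 to 0.928.

(0.886, 0.928)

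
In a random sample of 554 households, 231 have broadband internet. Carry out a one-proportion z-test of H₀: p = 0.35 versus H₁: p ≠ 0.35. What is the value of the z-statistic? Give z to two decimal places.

The sample proportion is 231/554 = 0.41697.
Under H₀, SE = √(p₀(1−p₀)/n) = √(0.35·0.65/554) = √0.000410650 = 0.020264.
z = (p̂ − p₀)/SE = (0.41697 − 0.35)/0.020264 = 3.30.

z = 3.30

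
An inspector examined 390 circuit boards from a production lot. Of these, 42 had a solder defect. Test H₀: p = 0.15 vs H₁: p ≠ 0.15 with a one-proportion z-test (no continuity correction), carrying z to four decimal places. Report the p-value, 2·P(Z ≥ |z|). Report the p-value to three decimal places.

p-value = 0.019

Sample proportion p̂ = 42/390 = 0.10769.
Under H₀, SE = √(p₀(1−p₀)/n) = √(0.15·0.85/390) = √0.000326923 = 0.018081.
Test statistic (full precision, shown to 4 dp): z = (42/390 − 0.15)/SE₀ ≈ -2.3399.
From the standard normal, 2·P(Z ≥ |z|) = 0.019.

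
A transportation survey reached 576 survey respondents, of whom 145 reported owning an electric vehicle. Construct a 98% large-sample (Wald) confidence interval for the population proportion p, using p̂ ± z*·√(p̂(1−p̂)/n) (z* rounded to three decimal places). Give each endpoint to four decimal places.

With x = 145 successes in n = 576, p̂ = 0.25174.
Standard error of p̂: √(0.188365/576) = √0.000327023 = 0.018084.
For 98% confidence, z* = 2.326.
Margin = 2.326·0.018084 = 0.04206.
So the interval runs from 0.2097 to 0.2938.

(0.2097, 0.2938)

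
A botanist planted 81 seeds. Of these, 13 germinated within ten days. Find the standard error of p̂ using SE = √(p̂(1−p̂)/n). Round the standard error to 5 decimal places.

The sample proportion is 13/81 = 0.16049.
p̂(1−p̂) = 0.134733.
SE = √(0.134733/81) = √0.001663370 = 0.04078.

SE = 0.04078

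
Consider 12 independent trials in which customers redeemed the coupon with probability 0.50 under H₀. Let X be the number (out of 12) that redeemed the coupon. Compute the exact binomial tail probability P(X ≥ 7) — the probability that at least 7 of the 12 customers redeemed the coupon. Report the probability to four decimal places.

P = 0.3872

X is binomial with n = 12 and p = 0.50.
P(X ≥ 7) = Σ_{j=7}^{12} C(12,j)·0.50^j·0.50^{12−j}.
= 0.193359 + 0.120850 + 0.053711 + 0.016113 + 0.002930 + 0.000244 = 0.3872.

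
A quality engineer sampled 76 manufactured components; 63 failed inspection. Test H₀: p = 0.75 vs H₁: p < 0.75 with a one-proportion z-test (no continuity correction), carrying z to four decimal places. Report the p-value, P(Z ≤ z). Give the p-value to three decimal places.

p-value = 0.944

With x = 63 successes in n = 76, p̂ = 0.82895.
Null standard error: √(0.75·0.25/76) = √0.002467105 = 0.049670.
z = (p̂ − p₀)/SE = (63/76 − 0.75)/0.049670 ≈ 1.5894.
p-value = P(Z ≤ z) with z = 1.5894 → 0.944.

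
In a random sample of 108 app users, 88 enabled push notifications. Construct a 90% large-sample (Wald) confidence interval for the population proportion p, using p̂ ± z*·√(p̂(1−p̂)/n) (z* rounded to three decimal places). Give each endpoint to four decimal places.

(0.7533, 0.8763)

The sample proportion is 88/108 = 0.81481.
SE(p̂) = √(0.81481·0.18519/108) = 0.037378.
For 90% confidence, z* = 1.645.
Margin = 1.645·0.037378 = 0.06149.
CI: 0.81481 ± 0.06149 = (0.7533, 0.8763).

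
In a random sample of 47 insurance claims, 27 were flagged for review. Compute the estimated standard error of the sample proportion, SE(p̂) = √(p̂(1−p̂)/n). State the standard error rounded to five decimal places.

SE = 0.07212

p̂ = 27/47 = 0.57447.
p̂(1−p̂) = 0.244454.
Dividing by n and taking the root: √0.005201149 = 0.07212.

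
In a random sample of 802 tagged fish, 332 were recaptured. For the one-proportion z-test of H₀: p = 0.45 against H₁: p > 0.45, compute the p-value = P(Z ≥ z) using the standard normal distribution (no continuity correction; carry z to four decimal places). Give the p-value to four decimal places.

p-value = 0.9799

Sample proportion p̂ = 332/802 = 0.41397.
Null standard error: √(0.45·0.55/802) = √0.000308603 = 0.017567.
Test statistic (full precision, shown to 4 dp): z = (332/802 − 0.45)/SE₀ ≈ -2.0513.
p-value = P(Z ≥ z) with z = -2.0513 → 0.9799.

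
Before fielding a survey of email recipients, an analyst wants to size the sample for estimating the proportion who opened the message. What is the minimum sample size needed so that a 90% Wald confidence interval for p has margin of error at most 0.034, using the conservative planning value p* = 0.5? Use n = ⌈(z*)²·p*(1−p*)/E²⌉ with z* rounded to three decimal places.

n = 586

z* = 1.645 at the 90% level.
p*(1−p*) = 0.2500.
Required n before rounding: 2.706025 × 0.2500 / 0.034² = 585.213.
⌈585.213⌉ = 586.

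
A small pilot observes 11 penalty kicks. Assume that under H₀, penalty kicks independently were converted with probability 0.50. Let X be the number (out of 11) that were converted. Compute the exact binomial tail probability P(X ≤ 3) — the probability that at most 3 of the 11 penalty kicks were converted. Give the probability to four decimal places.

P = 0.1133

X is binomial with n = 11 and p = 0.50.
P(X ≤ 3) = C(11,0)·0.50^0·0.50^11 + C(11,1)·0.50^1·0.50^10 + C(11,2)·0.50^2·0.50^9 + C(11,3)·0.50^3·0.50^8.
= 0.000488 + 0.005371 + 0.026855 + 0.080566 = 0.1133.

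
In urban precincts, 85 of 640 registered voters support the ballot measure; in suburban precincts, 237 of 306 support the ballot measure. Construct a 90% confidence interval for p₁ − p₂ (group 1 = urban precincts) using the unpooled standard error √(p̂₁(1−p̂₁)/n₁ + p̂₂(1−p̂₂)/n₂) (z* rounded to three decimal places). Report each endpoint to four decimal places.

p̂₁ = 85/640 = 0.13281, p̂₂ = 237/306 = 0.77451; p̂₁ − p̂₂ = -0.64170.
Unpooled SE = √(p̂₁(1−p̂₁)/n₁ + p̂₂(1−p̂₂)/n₂) = √(0.000179958 + 0.000570733) = 0.027399.
For 90% confidence, z* = 1.645. Margin = 1.645·0.027399 = 0.04507.
So the interval runs from -0.6868 to -0.5966.

(-0.6868, -0.5966)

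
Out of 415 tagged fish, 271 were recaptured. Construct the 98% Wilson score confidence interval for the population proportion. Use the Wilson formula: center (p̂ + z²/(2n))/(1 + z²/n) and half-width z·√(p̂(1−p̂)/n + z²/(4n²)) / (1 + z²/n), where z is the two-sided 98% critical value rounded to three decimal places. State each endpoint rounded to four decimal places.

(0.5970, 0.7051)

Here p̂ = 271/415 = 0.65301 and z = 2.326 (z² = 5.410276).
1 + z²/n = 1.013037.
Center = (0.65301 + 0.006518)/1.013037 = 0.65104.
Radicand: p̂(1−p̂)/n + z²/(4n²) = 0.000545994 + 0.000007853 = 0.000553847.
Half-width = 2.326·√0.000553847/1.013037 = 0.05404.
Interval: 0.65104 ± 0.05404 → (0.5970, 0.7051).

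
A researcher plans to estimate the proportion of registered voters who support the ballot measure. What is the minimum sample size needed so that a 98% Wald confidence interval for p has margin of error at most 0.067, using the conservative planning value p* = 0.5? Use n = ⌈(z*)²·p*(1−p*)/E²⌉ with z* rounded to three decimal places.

n = 302

z* = 2.326 at the 98% level.
p*(1−p*) = 0.2500.
Required n before rounding: 5.410276 × 0.2500 / 0.067² = 301.307.
Rounding up, n = 302.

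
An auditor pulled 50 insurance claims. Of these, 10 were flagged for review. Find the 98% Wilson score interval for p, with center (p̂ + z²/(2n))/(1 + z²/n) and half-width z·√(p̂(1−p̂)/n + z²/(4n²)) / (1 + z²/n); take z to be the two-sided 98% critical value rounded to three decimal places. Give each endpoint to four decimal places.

(0.1009, 0.3577)

p̂ = 10/50 = 0.20000; z = 2.326, so z² = 5.410276.
1 + z²/n = 1.108206.
Center = (0.20000 + 0.054103)/1.108206 = 0.22929.
Radicand: p̂(1−p̂)/n + z²/(4n²) = 0.003200000 + 0.000541028 = 0.003741028.
Half-width = 2.326·√0.003741028/1.108206 = 0.12838.
Interval: 0.22929 ± 0.12838 → (0.1009, 0.3577).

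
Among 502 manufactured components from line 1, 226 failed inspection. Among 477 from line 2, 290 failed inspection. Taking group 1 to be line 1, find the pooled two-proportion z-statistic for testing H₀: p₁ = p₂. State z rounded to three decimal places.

Sample proportions: p̂₁ = 226/502 = 0.45020 and p̂₂ = 290/477 = 0.60797.
Pooled p̂ = (226+290)/(502+477) = 516/979 = 0.52707.
Pooled SE = √[0.2492673·0.00408847] ≈ 0.031924.
z = (p̂₁ − p̂₂)/SE = (0.45020 − 0.60797)/0.031924 = -0.15777/0.031924 = -4.942.

z = -4.942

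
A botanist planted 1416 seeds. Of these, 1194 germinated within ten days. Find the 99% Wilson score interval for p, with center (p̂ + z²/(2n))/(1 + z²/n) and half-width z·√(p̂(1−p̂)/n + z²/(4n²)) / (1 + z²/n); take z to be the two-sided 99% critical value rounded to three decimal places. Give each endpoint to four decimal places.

p̂ = 1194/1416 = 0.84322; z = 2.576, so z² = 6.635776.
1 + z²/n = 1.004686.
Center = (0.84322 + 0.002343)/1.004686 = 0.84162.
Radicand: p̂(1−p̂)/n + z²/(4n²) = 0.000093361 + 0.000000827 = 0.000094188.
Half-width = z·√(radicand)/denom = 2.576·0.009705/1.004686 = 0.02488.
So the interval runs from 0.8167 to 0.8665.

(0.8167, 0.8665)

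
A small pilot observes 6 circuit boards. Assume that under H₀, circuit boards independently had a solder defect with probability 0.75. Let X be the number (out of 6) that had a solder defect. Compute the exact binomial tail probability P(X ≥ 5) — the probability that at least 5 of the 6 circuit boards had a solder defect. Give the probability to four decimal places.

X ~ Binomial(n=6, p=0.75).
P(X ≥ 5) = C(6,5)·0.75^5·0.25^1 + C(6,6)·0.75^6·0.25^0.
= 0.355957 + 0.177979 = 0.5339.

P = 0.5339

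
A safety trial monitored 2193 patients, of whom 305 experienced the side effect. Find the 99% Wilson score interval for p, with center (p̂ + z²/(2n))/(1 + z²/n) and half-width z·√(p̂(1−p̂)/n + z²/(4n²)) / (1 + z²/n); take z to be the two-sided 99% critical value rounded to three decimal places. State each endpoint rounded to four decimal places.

(0.1211, 0.1592)

p̂ = 305/2193 = 0.13908; z = 2.576, so z² = 6.635776.
1 + z²/n = 1.003026.
Adjusted center: (0.13908 + z²/(2n))/1.003026 = 0.14017.
Radicand: p̂(1−p̂)/n + z²/(4n²) = 0.000054599 + 0.000000345 = 0.000054944.
Half-width = 2.576·√0.000054944/1.003026 = 0.01904.
Interval: 0.14017 ± 0.01904 → (0.1211, 0.1592).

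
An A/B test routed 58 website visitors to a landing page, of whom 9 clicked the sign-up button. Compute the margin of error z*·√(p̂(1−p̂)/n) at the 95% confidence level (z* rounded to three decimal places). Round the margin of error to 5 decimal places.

ME = 0.09318

The sample proportion is 9/58 = 0.15517.
SE(p̂) = √(0.15517·0.84483/58) = 0.047542.
The 95% critical value is z* = 1.960.
ME = 1.960·0.047542 = 0.09318.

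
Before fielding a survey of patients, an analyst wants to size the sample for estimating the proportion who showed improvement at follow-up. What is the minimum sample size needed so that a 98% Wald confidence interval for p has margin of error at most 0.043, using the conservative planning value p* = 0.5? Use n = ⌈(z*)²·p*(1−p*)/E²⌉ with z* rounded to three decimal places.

n = 732

For 98% confidence, z* = 2.326.
p*(1−p*) = 0.2500.
(z*)²·p*(1−p*)/E² = 5.410276·0.2500/0.001849 = 731.514.
⌈731.514⌉ = 732.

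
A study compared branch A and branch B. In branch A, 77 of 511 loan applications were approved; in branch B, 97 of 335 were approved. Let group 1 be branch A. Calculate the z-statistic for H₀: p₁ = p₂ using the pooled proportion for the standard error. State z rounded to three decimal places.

z = -4.887

p̂₁ = 77/511 = 0.15068, p̂₂ = 97/335 = 0.28955.
Pooling: p̂ = 174/846 = 0.20567.
SE = √[p̂(1−p̂)(1/n₁+1/n₂)] = √[0.20567·0.79433·(1/511+1/335)] ≈ 0.028415.
z = -0.13887/0.028415 = -4.887.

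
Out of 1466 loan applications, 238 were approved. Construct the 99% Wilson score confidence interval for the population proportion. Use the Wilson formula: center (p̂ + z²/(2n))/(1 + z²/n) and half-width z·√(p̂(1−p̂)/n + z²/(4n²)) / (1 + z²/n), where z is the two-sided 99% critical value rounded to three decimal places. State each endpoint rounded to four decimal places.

Here p̂ = 238/1466 = 0.16235 and z = 2.576 (z² = 6.635776).
1 + z²/n = 1.004526.
Center = (0.16235 + 0.002263)/1.004526 = 0.16387.
Radicand: p̂(1−p̂)/n + z²/(4n²) = 0.000092763 + 0.000000772 = 0.000093535.
Half-width = z·√(radicand)/denom = 2.576·0.009671/1.004526 = 0.02480.
So the interval runs from 0.1391 to 0.1887.

(0.1391, 0.1887)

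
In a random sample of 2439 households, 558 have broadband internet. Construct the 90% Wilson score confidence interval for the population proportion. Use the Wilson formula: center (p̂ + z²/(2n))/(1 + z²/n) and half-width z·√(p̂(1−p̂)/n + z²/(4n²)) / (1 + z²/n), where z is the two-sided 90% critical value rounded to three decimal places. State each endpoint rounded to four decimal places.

Here p̂ = 558/2439 = 0.22878 and z = 1.645 (z² = 2.706025).
1 + z²/n = 1.001109.
Adjusted center: (0.22878 + z²/(2n))/1.001109 = 0.22908.
Radicand: p̂(1−p̂)/n + z²/(4n²) = 0.000072342 + 0.000000114 = 0.000072456.
Half-width = 1.645·√0.000072456/1.001109 = 0.01399.
So the interval runs from 0.2151 to 0.2431.

(0.2151, 0.2431)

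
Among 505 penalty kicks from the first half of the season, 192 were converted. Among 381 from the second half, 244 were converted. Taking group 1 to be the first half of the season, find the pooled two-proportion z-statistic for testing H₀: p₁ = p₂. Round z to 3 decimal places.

z = -7.670

p̂₁ = 192/505 = 0.38020, p̂₂ = 244/381 = 0.64042.
Pooling: p̂ = 436/886 = 0.49210.
Pooled SE = √[0.2499376·0.00460487] ≈ 0.033925.
z = (p̂₁ − p̂₂)/SE = (0.38020 − 0.64042)/0.033925 = -0.26022/0.033925 = -7.670.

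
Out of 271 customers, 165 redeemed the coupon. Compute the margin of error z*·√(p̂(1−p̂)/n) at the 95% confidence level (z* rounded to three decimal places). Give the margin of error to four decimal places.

The sample proportion is 165/271 = 0.60886.
SE = √(p̂(1−p̂)/n) = √(0.238150/271) = 0.029644.
The 95% critical value is z* = 1.960.
ME = 1.960·0.029644 = 0.0581.

ME = 0.0581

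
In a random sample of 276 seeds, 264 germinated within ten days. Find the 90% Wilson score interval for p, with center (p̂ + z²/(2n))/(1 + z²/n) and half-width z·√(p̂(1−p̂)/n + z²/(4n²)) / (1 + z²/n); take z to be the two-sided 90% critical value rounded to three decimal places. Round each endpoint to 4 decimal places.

Here p̂ = 264/276 = 0.95652 and z = 1.645 (z² = 2.706025).
1 + z²/n = 1.009804.
Center = (0.95652 + 0.004902)/1.009804 = 0.95209.
Radicand: p̂(1−p̂)/n + z²/(4n²) = 0.000150681 + 0.000008881 = 0.000159562.
Half-width = 1.645·√0.000159562/1.009804 = 0.02058.
So the interval runs from 0.9315 to 0.9727.

(0.9315, 0.9727)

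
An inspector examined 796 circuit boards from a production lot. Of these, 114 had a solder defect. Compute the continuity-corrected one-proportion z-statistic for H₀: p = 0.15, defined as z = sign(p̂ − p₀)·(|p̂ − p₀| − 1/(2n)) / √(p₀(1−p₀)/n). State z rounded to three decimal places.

The sample proportion is 114/796 = 0.14322. p̂ − p₀ = -0.006784.
Continuity correction 1/(2n) = 1/1592 = 0.000628.
Corrected numerator: |-0.006784| − 0.000628 = 0.006156.
Null standard error: √(0.15·0.85/796) = √0.000160176 = 0.012656.
z = −0.006156/0.012656 = -0.486.

z = -0.486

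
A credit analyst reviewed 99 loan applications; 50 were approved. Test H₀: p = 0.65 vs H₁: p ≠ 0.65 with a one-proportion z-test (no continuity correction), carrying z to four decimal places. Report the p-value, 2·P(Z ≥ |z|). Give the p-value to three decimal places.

p-value = 0.002

p̂ = 50/99 = 0.50505.
Under H₀, SE = √(p₀(1−p₀)/n) = √(0.65·0.35/99) = √0.002297980 = 0.047937.
Test statistic (full precision, shown to 4 dp): z = (50/99 − 0.65)/SE₀ ≈ -3.0237.
p-value = 2·P(Z ≥ |z|) with z = -3.0237 → 0.002.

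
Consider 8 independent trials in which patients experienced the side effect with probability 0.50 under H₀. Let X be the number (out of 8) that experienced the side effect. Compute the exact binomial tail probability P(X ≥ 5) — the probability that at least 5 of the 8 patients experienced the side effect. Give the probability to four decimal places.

X is binomial with n = 8 and p = 0.50.
P(X ≥ 5) = C(8,5)·0.50^5·0.50^3 + C(8,6)·0.50^6·0.50^2 + C(8,7)·0.50^7·0.50^1 + C(8,8)·0.50^8·0.50^0.
= 0.218750 + 0.109375 + 0.031250 + 0.003906 = 0.3633.

P = 0.3633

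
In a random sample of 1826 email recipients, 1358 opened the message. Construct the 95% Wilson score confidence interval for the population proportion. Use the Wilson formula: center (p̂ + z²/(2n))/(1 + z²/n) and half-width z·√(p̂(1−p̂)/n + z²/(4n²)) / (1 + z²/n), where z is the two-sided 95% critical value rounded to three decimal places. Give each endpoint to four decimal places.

Here p̂ = 1358/1826 = 0.74370 and z = 1.960 (z² = 3.841600).
1 + z²/n = 1.002104.
Adjusted center: (0.74370 + z²/(2n))/1.002104 = 0.74319.
Radicand: p̂(1−p̂)/n + z²/(4n²) = 0.000104386 + 0.000000288 = 0.000104674.
Half-width = 1.960·√0.000104674/1.002104 = 0.02001.
So the interval runs from 0.7232 to 0.7632.

(0.7232, 0.7632)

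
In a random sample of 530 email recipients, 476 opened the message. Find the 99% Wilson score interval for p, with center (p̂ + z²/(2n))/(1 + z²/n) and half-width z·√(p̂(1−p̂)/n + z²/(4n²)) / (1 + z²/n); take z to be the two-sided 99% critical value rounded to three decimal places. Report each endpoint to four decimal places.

Here p̂ = 476/530 = 0.89811 and z = 2.576 (z² = 6.635776).
Denominator 1 + z²/n = 1 + 6.635776/530 = 1.012520.
Center = (0.89811 + 0.006260)/1.012520 = 0.89319.
Radicand: p̂(1−p̂)/n + z²/(4n²) = 0.000172653 + 0.000005906 = 0.000178559.
Half-width = 2.576·√0.000178559/1.012520 = 0.03400.
So the interval runs from 0.8592 to 0.9272.

(0.8592, 0.9272)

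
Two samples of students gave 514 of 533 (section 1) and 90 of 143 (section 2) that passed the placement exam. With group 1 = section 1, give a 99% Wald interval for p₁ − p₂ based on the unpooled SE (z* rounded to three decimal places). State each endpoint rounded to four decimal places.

p̂₁ = 0.96435, p̂₂ = 0.62937, so the observed difference is 0.33498.
SE = √(0.000064496 + 0.001631211) = √0.001695707 = 0.041179.
The 99% critical value is z* = 2.576. Margin = 2.576·0.041179 = 0.10608.
Interval: 0.33498 ± 0.10608 → (0.2289, 0.4411).

(0.2289, 0.4411)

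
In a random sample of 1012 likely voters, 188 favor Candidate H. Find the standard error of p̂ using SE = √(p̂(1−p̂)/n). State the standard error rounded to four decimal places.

The sample proportion is 188/1012 = 0.18577.
p̂(1−p̂) = 0.18577·0.81423 = 0.151260.
SE = √(0.151260/1012) = √0.000149466 = 0.0122.

SE = 0.0122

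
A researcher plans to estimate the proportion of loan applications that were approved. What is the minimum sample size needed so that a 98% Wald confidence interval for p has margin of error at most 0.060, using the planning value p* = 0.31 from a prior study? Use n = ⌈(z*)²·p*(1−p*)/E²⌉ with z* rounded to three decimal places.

The 98% critical value is z* = 2.326.
p*(1−p*) = 0.2139.
(z*)²·p*(1−p*)/E² = 5.410276·0.2139/0.003600 = 321.461.
Rounding up, n = 322.

n = 322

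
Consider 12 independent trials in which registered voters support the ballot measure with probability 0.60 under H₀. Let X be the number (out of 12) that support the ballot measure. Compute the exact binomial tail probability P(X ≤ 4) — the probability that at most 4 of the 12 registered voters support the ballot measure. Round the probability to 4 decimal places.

X is binomial with n = 12 and p = 0.60.
P(X ≤ 4) = Σ_{j=0}^{4} C(12,j)·0.60^j·0.40^{12−j}.
= 0.000017 + 0.000302 + 0.002491 + 0.012457 + 0.042043 = 0.0573.

P = 0.0573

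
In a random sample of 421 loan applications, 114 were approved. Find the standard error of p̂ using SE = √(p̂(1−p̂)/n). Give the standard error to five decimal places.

SE = 0.02166

The sample proportion is 114/421 = 0.27078.
p̂(1−p̂) = 0.27078·0.72922 = 0.197458.
SE = √(0.197458/421) = 0.02166.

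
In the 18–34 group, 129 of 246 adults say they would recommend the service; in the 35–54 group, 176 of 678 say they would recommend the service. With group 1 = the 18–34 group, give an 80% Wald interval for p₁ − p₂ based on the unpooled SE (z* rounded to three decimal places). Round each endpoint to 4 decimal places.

p̂₁ = 129/246 = 0.52439, p̂₂ = 176/678 = 0.25959; p̂₁ − p̂₂ = 0.26480.
Unpooled SE = √(p̂₁(1−p̂₁)/n₁ + p̂₂(1−p̂₂)/n₂) = √(0.001013842 + 0.000283483) = 0.036018.
The 80% critical value is z* = 1.282. Margin = 1.282·0.036018 = 0.04618.
CI: 0.26480 ± 0.04618 = (0.2186, 0.3110).

(0.2186, 0.3110)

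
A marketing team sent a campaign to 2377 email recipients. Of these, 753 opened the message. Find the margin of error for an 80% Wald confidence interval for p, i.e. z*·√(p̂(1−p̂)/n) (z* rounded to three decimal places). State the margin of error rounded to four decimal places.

ME = 0.0122

p̂ = 753/2377 = 0.31679.
Standard error of p̂: √(0.216433/2377) = √0.000091053 = 0.009542.
The 80% critical value is z* = 1.282.
So ME = 0.0122.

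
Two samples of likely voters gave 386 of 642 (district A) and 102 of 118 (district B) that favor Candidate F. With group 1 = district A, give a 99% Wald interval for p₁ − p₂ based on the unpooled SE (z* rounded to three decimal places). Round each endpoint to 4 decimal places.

(-0.3584, -0.1679)

p̂₁ = 0.60125, p̂₂ = 0.86441, so the observed difference is -0.26316.
SE = √(0.000373441 + 0.000993286) = √0.001366727 = 0.036969.
For 99% confidence, z* = 2.576. Margin = 2.576·0.036969 = 0.09523.
So the interval runs from -0.3584 to -0.1679.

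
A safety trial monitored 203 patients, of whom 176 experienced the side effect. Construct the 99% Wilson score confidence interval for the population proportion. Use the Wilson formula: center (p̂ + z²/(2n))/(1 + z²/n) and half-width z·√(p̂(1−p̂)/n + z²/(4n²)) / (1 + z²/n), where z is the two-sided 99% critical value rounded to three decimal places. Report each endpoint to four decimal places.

(0.7939, 0.9169)

Here p̂ = 176/203 = 0.86700 and z = 2.576 (z² = 6.635776).
1 + z²/n = 1.032689.
Center = (0.86700 + 0.016344)/1.032689 = 0.85538.
Radicand: p̂(1−p̂)/n + z²/(4n²) = 0.000568052 + 0.000040257 = 0.000608309.
Half-width = 2.576·√0.000608309/1.032689 = 0.06152.
So the interval runs from 0.7939 to 0.9169.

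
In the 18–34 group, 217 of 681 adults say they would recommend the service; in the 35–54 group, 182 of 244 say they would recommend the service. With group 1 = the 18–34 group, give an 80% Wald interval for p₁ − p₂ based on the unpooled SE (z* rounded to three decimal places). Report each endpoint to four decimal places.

(-0.4697, -0.3848)

p̂₁ = 217/681 = 0.31865, p̂₂ = 182/244 = 0.74590; p̂₁ − p̂₂ = -0.42725.
SE = √(0.000318813 + 0.000776772) = √0.001095585 = 0.033100.
For 80% confidence, z* = 1.282. Margin of error = 0.04243.
Interval: -0.42725 ± 0.04243 → (-0.4697, -0.3848).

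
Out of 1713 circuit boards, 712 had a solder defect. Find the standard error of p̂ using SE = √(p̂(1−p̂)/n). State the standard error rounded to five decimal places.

SE = 0.01191

The sample proportion is 712/1713 = 0.41565.
p̂(1−p̂) = 0.242885.
SE = √(0.242885/1713) = √0.000141789 = 0.01191.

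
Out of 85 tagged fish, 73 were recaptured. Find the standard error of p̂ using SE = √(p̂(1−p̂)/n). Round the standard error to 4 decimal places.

SE = 0.0378

p̂ = 73/85 = 0.85882.
p̂(1−p̂) = 0.121248.
SE = √(0.121248/85) = 0.0378.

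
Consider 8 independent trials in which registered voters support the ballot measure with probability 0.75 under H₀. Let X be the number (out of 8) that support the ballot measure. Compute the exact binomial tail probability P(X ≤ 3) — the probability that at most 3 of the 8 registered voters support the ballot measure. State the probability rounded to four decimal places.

X is binomial with n = 8 and p = 0.75.
P(X ≤ 3) = C(8,0)·0.75^0·0.25^8 + C(8,1)·0.75^1·0.25^7 + C(8,2)·0.75^2·0.25^6 + C(8,3)·0.75^3·0.25^5.
= 0.000015 + 0.000366 + 0.003845 + 0.023071 = 0.0273.

P = 0.0273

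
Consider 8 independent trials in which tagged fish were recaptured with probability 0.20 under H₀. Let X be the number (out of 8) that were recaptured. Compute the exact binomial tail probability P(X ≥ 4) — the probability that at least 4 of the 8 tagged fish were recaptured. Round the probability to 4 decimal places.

X ~ Binomial(n=8, p=0.20).
P(X ≥ 4) = Σ_{j=4}^{8} C(8,j)·0.20^j·0.80^{8−j}.
= 0.045875 + 0.009175 + 0.001147 + 0.000082 + 0.000003 = 0.0563.

P = 0.0563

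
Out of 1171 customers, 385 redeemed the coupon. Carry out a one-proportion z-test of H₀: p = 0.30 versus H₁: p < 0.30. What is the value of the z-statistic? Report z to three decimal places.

z = 2.149

The sample proportion is 385/1171 = 0.32878.
SE₀ = √(0.30·0.70/1171) = 0.013392.
Test statistic: z = 0.02878/0.013392 = 2.149.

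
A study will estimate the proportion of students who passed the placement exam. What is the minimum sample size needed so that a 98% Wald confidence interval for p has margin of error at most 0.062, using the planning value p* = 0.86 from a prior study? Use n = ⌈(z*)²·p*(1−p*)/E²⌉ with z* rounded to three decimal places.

z* = 2.326 at the 98% level.
p*(1−p*) = 0.1204.
Required n before rounding: 5.410276 × 0.1204 / 0.062² = 169.458.
Rounding up, n = 170.

n = 170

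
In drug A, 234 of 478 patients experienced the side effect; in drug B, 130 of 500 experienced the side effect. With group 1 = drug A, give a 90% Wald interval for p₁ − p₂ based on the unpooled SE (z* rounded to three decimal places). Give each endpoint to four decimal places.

(0.1800, 0.2791)

p̂₁ = 0.48954, p̂₂ = 0.26000, so the observed difference is 0.22954.
Unpooled SE = √(p̂₁(1−p̂₁)/n₁ + p̂₂(1−p̂₂)/n₂) = √(0.000522784 + 0.000384800) = 0.030126.
The 90% critical value is z* = 1.645. Margin = 1.645·0.030126 = 0.04956.
CI: 0.22954 ± 0.04956 = (0.1800, 0.2791).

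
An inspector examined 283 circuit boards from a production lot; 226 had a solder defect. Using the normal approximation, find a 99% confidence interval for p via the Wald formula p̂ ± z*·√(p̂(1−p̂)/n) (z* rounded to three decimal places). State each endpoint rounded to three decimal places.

(0.737, 0.860)

p̂ = 226/283 = 0.79859.
SE = √(p̂(1−p̂)/n) = √(0.160846/283) = 0.023840.
z* = 2.576 at the 99% level.
Margin of error: 2.576 × 0.023840 = 0.06141.
So the interval runs from 0.737 to 0.860.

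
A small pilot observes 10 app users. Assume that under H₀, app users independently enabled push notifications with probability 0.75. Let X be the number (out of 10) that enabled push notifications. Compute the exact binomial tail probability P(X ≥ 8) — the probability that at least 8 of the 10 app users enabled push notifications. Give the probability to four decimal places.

P = 0.5256

X is binomial with n = 10 and p = 0.75.
P(X ≥ 8) = C(10,8)·0.75^8·0.25^2 + C(10,9)·0.75^9·0.25^1 + C(10,10)·0.75^10·0.25^0.
= 0.281568 + 0.187712 + 0.056314 = 0.5256.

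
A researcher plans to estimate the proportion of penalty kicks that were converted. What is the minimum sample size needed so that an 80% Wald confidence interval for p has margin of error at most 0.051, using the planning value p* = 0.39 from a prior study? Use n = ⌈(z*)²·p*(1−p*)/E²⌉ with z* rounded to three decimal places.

n = 151

For 80% confidence, z* = 1.282.
p*(1−p*) = 0.39·0.61 = 0.2379.
Required n before rounding: 1.643524 × 0.2379 / 0.051² = 150.325.
⌈150.325⌉ = 151.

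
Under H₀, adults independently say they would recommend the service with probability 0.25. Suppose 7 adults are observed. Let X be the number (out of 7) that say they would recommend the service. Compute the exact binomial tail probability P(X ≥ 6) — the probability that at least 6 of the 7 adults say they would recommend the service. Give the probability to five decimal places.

P = 0.00134

X is binomial with n = 7 and p = 0.25.
P(X ≥ 6) = C(7,6)·0.25^6·0.75^1 + C(7,7)·0.25^7·0.75^0.
= 0.001282 + 0.000061 = 0.00134.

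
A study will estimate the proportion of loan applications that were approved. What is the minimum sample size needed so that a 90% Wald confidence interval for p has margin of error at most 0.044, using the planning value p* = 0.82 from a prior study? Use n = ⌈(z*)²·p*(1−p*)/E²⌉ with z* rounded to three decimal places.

n = 207

For 90% confidence, z* = 1.645.
p*(1−p*) = 0.82·0.18 = 0.1476.
Required n before rounding: 2.706025 × 0.1476 / 0.044² = 206.306.
⌈206.306⌉ = 207.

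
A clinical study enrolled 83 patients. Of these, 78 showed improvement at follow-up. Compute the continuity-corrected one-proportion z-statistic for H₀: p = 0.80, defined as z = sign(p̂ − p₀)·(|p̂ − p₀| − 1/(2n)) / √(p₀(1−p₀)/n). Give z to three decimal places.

z = 3.046

Sample proportion p̂ = 78/83 = 0.93976. p̂ − p₀ = 0.139759.
Continuity correction 1/(2n) = 1/166 = 0.006024.
Corrected numerator: |0.139759| − 0.006024 = 0.133735.
SE₀ = √(0.80·0.20/83) = 0.043906.
z = +0.133735/0.043906 = 3.046.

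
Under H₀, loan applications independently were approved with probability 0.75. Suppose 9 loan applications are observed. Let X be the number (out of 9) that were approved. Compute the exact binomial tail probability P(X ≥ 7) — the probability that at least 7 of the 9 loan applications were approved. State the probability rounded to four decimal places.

X is binomial with n = 9 and p = 0.75.
P(X ≥ 7) = C(9,7)·0.75^7·0.25^2 + C(9,8)·0.75^8·0.25^1 + C(9,9)·0.75^9·0.25^0.
= 0.300339 + 0.225254 + 0.075085 = 0.6007.

P = 0.6007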